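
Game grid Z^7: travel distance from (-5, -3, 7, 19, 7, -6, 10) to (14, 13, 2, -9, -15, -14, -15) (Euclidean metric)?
50.9804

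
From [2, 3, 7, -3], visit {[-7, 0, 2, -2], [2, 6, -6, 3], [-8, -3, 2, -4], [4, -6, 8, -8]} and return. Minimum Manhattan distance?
98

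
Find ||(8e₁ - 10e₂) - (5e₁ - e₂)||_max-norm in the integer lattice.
9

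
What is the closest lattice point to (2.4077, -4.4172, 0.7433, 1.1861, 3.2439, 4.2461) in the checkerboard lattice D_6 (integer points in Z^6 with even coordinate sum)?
(2, -5, 1, 1, 3, 4)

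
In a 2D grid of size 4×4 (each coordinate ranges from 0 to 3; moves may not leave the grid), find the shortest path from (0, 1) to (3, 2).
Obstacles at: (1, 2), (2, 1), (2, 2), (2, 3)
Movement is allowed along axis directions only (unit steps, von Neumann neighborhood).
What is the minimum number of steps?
6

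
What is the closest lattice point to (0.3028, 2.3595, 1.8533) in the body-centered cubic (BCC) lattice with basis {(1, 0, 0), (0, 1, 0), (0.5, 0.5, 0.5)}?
(0.5, 2.5, 1.5)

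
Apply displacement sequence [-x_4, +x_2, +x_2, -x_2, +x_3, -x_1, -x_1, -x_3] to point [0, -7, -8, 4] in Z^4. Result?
(-2, -6, -8, 3)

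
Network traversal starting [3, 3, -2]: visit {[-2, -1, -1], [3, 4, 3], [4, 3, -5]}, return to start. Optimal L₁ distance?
38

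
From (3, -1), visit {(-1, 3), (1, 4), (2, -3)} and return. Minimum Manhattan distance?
22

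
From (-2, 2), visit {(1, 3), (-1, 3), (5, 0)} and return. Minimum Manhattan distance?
20
(one optimal route: (-2, 2) → (-1, 3) → (1, 3) → (5, 0) → (-2, 2))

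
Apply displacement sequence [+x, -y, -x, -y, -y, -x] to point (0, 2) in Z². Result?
(-1, -1)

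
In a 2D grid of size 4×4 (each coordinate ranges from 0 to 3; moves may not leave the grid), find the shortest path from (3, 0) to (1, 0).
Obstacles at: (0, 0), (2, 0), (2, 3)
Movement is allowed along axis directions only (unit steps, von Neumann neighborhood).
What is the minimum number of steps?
4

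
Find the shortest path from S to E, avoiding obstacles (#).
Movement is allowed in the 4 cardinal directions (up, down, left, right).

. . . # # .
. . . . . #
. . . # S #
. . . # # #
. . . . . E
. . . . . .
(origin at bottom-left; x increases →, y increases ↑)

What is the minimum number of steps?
9
(one shortest path: (4, 3) → (4, 4) → (3, 4) → (2, 4) → (2, 3) → (2, 2) → (2, 1) → (3, 1) → (4, 1) → (5, 1))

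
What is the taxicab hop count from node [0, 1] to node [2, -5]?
8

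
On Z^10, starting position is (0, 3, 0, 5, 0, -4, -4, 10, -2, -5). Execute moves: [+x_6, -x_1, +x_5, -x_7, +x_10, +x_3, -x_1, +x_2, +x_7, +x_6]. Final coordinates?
(-2, 4, 1, 5, 1, -2, -4, 10, -2, -4)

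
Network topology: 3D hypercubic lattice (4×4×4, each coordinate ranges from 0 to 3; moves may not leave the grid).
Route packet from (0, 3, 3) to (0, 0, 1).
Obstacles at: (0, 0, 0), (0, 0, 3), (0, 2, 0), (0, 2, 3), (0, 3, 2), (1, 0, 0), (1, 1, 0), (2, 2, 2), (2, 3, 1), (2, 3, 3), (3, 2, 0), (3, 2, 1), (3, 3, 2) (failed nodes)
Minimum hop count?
7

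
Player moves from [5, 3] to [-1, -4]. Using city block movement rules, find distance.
13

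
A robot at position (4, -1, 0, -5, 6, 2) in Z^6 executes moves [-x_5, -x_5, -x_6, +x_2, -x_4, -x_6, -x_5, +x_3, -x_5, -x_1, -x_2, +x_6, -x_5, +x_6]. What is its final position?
(3, -1, 1, -6, 1, 2)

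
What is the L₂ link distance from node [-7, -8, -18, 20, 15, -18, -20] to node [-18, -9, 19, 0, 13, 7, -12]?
50.8331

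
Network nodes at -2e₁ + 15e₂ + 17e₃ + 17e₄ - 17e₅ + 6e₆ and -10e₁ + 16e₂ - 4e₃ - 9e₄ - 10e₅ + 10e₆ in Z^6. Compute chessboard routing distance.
26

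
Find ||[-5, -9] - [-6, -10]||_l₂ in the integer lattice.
1.41421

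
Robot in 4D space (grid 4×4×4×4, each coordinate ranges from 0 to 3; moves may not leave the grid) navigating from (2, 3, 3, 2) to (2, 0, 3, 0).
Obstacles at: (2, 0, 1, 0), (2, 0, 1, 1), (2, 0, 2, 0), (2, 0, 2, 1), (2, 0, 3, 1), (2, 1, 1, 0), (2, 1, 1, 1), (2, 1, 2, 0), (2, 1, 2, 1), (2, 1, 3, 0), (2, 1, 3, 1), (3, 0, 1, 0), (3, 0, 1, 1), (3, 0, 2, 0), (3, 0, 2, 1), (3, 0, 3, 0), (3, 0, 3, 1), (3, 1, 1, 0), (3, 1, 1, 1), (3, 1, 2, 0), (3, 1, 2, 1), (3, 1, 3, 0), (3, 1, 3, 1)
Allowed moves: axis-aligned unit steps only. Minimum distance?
7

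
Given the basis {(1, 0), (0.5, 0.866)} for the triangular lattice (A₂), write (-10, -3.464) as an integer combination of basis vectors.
-8b₁ - 4b₂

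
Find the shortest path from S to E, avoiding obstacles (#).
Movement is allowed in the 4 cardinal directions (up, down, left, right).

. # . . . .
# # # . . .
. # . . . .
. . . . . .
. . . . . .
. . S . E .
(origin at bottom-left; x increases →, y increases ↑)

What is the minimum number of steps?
2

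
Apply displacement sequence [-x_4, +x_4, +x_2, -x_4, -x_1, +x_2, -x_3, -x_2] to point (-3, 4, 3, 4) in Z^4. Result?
(-4, 5, 2, 3)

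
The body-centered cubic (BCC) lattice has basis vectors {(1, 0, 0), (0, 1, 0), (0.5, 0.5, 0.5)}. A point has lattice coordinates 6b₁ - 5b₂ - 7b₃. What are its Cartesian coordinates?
(2.5, -8.5, -3.5)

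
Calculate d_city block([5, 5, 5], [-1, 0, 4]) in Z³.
12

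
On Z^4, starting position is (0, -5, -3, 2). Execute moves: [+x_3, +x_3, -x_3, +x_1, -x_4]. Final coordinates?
(1, -5, -2, 1)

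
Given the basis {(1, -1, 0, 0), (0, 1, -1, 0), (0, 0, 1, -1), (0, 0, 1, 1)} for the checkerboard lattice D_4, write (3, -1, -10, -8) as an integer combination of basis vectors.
3b₁ + 2b₂ - 8b₄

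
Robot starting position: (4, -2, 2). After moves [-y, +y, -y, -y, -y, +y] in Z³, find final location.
(4, -4, 2)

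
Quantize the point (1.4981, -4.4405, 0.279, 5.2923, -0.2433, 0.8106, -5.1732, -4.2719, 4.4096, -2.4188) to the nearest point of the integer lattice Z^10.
(1, -4, 0, 5, 0, 1, -5, -4, 4, -2)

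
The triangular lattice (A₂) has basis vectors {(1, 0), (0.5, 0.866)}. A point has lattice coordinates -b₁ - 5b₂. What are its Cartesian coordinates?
(-3.5, -4.33)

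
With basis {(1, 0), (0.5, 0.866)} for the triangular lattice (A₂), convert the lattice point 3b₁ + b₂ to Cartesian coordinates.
(3.5, 0.866)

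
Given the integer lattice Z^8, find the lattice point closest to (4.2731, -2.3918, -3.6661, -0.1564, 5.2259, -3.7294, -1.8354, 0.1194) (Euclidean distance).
(4, -2, -4, 0, 5, -4, -2, 0)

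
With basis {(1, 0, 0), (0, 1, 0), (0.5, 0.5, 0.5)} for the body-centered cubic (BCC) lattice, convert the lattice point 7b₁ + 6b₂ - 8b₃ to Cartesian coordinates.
(3, 2, -4)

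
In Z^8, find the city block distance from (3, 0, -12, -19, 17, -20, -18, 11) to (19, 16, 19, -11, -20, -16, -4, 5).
132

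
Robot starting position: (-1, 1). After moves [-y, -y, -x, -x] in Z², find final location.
(-3, -1)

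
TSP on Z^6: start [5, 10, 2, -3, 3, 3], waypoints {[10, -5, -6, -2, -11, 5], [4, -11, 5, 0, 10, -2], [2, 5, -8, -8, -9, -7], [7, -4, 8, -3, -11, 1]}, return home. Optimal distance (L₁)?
188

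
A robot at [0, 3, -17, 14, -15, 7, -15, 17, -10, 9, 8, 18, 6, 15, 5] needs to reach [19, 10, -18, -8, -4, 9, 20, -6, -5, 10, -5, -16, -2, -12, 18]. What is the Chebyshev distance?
35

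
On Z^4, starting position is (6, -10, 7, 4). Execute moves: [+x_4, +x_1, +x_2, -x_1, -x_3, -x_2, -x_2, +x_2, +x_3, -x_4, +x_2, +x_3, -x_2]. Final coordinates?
(6, -10, 8, 4)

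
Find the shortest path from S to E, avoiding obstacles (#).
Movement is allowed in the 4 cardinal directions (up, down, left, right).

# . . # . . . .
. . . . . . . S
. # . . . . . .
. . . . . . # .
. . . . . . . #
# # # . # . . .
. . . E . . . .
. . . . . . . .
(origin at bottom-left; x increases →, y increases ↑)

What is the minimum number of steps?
9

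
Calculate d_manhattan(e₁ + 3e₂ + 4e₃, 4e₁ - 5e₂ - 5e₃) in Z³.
20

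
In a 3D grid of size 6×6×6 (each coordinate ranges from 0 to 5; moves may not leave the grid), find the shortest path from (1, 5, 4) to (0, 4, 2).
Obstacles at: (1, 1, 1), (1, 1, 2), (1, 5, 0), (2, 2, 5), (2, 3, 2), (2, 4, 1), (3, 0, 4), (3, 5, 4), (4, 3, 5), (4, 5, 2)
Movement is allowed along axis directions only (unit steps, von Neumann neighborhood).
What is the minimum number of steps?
4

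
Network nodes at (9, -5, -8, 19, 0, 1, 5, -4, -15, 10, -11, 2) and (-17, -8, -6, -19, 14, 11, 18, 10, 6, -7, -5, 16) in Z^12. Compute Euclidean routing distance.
61.2862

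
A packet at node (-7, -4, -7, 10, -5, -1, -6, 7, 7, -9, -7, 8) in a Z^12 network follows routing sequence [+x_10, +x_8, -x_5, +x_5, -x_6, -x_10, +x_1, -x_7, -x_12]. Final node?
(-6, -4, -7, 10, -5, -2, -7, 8, 7, -9, -7, 7)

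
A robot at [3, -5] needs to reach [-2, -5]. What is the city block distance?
5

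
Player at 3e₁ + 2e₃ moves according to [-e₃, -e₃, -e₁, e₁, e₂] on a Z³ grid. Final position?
(3, 1, 0)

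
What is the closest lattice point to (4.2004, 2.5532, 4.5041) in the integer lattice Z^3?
(4, 3, 5)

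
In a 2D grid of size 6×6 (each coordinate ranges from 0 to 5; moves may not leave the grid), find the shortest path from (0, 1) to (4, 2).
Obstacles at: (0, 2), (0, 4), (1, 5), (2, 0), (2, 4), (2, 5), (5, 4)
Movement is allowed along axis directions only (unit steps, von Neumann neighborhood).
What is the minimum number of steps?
5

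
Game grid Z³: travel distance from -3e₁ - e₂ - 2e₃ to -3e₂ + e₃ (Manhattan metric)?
8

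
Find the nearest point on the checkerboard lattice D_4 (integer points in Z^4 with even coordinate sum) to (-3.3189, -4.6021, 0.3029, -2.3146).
(-3, -5, 0, -2)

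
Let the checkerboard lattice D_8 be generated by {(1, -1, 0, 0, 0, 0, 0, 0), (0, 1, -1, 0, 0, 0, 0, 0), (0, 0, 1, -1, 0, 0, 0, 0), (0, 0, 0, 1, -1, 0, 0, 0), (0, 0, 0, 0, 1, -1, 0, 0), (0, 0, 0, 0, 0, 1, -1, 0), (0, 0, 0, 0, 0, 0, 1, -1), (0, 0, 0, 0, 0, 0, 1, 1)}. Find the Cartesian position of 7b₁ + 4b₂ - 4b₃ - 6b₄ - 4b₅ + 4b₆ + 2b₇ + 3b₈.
(7, -3, -8, -2, 2, 8, 1, 1)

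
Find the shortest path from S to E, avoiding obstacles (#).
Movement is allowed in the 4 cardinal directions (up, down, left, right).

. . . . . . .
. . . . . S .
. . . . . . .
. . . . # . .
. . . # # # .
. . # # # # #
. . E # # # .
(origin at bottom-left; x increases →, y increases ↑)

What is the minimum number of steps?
10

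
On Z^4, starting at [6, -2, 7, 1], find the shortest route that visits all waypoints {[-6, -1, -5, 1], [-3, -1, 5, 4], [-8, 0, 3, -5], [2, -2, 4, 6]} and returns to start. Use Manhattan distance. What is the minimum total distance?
80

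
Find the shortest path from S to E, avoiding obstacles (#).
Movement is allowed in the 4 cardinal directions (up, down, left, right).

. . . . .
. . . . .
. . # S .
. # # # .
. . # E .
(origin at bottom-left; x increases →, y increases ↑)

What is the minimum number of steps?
4
(one shortest path: (3, 2) → (4, 2) → (4, 1) → (4, 0) → (3, 0))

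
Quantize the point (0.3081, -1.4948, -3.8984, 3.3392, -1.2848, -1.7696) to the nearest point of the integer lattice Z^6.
(0, -1, -4, 3, -1, -2)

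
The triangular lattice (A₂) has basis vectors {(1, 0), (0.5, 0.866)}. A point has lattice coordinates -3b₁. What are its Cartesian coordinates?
(-3, 0)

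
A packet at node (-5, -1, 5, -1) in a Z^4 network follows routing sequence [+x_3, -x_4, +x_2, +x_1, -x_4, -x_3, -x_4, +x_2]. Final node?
(-4, 1, 5, -4)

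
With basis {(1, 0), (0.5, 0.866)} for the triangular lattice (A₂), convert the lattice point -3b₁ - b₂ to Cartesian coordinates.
(-3.5, -0.866)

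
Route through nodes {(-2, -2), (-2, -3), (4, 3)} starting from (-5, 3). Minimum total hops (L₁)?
21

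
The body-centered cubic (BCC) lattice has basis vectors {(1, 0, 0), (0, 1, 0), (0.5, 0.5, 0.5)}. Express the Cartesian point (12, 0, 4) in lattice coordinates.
8b₁ - 4b₂ + 8b₃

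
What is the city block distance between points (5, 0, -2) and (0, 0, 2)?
9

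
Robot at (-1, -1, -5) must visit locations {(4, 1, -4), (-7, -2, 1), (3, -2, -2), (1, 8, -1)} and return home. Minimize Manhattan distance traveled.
60
(one optimal route: (-1, -1, -5) → (4, 1, -4) → (3, -2, -2) → (1, 8, -1) → (-7, -2, 1) → (-1, -1, -5))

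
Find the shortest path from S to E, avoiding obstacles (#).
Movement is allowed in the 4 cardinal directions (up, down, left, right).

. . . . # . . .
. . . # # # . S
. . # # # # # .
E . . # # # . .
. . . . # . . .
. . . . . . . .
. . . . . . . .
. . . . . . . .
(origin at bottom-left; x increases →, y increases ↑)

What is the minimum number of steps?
13
(one shortest path: (7, 6) → (7, 5) → (7, 4) → (6, 4) → (6, 3) → (5, 3) → (5, 2) → (4, 2) → (3, 2) → (2, 2) → (1, 2) → (0, 2) → (0, 3) → (0, 4))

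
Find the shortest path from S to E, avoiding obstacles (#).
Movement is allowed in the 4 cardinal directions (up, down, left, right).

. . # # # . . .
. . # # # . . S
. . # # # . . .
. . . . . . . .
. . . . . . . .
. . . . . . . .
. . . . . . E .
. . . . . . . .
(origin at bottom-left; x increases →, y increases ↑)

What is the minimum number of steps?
6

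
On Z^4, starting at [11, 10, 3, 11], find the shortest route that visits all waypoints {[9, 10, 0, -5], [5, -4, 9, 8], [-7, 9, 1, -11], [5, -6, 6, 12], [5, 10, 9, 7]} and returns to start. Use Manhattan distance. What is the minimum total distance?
134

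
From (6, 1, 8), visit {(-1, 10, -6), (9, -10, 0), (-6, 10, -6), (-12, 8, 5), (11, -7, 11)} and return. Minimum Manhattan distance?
120
(one optimal route: (6, 1, 8) → (-12, 8, 5) → (-6, 10, -6) → (-1, 10, -6) → (9, -10, 0) → (11, -7, 11) → (6, 1, 8))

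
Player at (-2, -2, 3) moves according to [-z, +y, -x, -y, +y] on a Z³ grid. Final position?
(-3, -1, 2)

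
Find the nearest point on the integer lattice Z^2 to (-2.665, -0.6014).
(-3, -1)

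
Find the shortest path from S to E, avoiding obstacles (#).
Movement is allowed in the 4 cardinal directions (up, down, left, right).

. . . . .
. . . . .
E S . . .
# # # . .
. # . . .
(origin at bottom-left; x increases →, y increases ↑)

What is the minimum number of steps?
1
(one shortest path: (1, 2) → (0, 2))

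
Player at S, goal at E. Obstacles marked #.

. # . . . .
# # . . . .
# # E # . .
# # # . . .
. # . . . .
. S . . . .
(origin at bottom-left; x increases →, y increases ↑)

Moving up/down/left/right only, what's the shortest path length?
10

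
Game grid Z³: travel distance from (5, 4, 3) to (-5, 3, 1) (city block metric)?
13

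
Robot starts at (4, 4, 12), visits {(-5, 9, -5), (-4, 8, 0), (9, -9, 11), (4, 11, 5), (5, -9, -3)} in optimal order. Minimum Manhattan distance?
85
(one optimal route: (4, 4, 12) → (4, 11, 5) → (-4, 8, 0) → (-5, 9, -5) → (5, -9, -3) → (9, -9, 11))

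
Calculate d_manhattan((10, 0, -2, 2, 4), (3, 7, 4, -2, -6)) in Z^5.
34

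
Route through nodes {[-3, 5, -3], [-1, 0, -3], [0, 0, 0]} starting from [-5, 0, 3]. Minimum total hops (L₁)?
19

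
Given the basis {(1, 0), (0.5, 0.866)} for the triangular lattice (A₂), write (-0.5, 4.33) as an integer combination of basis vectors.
-3b₁ + 5b₂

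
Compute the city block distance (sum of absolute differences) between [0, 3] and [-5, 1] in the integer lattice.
7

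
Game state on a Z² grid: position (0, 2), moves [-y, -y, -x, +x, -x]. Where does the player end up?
(-1, 0)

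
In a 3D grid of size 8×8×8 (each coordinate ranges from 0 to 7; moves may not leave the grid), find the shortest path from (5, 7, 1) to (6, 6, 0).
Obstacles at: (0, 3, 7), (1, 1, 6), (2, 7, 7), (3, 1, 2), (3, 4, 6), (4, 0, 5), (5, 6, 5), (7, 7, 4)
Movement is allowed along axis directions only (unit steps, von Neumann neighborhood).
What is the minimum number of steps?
3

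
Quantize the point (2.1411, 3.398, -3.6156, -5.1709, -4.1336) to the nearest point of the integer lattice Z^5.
(2, 3, -4, -5, -4)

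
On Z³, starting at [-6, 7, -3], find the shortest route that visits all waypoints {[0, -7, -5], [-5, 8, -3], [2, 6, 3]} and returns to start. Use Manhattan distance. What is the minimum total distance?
62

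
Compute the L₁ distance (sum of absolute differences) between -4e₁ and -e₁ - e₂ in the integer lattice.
4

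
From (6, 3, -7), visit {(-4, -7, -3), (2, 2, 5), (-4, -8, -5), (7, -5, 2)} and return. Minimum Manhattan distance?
76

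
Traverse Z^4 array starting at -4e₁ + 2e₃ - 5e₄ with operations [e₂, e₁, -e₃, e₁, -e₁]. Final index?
(-3, 1, 1, -5)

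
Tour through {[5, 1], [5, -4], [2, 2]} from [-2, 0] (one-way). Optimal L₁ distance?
15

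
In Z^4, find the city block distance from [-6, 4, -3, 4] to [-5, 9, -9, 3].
13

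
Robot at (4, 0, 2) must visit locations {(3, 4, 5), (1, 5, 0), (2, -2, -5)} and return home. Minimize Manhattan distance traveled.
40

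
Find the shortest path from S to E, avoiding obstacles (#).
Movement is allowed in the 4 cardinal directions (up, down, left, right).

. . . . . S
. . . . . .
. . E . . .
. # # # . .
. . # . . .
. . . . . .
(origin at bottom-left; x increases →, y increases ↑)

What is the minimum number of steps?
5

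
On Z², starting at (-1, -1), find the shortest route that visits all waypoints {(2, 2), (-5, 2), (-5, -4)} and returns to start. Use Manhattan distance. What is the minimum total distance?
26
(one optimal route: (-1, -1) → (2, 2) → (-5, 2) → (-5, -4) → (-1, -1))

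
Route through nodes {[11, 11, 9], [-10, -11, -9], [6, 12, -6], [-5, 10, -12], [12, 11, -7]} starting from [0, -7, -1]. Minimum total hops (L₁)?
95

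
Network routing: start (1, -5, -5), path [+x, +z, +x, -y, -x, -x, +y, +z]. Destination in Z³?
(1, -5, -3)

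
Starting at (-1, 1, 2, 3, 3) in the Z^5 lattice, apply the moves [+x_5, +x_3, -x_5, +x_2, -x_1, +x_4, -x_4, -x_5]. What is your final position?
(-2, 2, 3, 3, 2)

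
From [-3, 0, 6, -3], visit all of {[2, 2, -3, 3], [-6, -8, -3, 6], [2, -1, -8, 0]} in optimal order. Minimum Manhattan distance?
55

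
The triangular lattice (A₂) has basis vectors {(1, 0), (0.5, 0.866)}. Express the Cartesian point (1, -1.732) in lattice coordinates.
2b₁ - 2b₂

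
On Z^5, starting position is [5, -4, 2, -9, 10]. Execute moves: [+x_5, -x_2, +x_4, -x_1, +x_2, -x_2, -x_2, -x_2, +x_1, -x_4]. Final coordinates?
(5, -7, 2, -9, 11)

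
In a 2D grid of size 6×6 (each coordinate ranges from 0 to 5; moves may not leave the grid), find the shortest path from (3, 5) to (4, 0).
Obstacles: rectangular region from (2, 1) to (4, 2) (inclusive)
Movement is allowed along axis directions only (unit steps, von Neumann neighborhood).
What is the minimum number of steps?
8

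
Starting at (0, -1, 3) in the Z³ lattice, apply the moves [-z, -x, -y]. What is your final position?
(-1, -2, 2)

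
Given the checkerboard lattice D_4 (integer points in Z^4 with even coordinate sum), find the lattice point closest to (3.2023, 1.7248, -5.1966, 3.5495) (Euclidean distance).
(3, 2, -5, 4)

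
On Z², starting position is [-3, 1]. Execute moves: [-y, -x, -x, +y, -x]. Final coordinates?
(-6, 1)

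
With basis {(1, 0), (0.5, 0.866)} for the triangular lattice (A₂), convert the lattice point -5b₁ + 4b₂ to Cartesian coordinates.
(-3, 3.464)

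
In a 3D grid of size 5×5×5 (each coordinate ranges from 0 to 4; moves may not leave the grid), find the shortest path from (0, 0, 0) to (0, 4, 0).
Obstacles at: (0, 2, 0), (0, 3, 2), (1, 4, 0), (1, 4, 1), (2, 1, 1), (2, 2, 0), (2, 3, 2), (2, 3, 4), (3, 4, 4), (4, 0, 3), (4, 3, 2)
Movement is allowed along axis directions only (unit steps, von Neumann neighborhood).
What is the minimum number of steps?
6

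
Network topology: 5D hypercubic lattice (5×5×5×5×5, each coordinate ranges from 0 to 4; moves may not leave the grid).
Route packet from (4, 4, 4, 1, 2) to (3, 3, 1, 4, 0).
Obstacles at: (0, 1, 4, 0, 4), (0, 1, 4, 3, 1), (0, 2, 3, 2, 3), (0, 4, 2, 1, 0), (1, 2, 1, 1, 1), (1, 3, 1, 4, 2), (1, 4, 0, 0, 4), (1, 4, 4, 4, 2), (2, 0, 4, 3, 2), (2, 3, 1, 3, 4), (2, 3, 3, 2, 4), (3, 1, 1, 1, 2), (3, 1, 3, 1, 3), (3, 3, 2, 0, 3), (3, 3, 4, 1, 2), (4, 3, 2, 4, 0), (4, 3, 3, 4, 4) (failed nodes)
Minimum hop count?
10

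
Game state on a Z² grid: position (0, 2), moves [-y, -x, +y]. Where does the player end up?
(-1, 2)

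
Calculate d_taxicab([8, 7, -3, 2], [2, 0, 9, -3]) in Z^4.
30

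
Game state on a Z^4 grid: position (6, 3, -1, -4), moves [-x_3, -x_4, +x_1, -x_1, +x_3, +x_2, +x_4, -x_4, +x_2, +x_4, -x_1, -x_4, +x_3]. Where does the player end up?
(5, 5, 0, -5)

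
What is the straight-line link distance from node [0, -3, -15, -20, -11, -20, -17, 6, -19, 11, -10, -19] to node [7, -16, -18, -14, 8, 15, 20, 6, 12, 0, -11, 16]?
74.3371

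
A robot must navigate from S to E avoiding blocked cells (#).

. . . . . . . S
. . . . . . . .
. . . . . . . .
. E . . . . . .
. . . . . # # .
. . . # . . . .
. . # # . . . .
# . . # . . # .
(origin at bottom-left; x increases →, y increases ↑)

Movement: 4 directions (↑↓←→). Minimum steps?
9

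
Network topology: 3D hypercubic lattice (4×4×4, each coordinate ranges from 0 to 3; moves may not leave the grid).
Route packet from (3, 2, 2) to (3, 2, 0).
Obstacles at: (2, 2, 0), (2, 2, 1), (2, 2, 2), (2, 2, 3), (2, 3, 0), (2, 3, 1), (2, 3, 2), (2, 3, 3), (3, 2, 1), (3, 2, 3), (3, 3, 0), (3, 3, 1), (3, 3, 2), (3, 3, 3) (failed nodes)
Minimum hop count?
4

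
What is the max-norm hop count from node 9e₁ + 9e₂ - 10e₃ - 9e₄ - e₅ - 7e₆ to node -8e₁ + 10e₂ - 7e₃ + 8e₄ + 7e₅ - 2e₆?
17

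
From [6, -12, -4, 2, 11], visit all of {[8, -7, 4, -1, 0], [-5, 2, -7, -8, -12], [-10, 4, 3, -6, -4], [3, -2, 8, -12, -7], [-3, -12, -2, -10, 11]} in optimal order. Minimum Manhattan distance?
157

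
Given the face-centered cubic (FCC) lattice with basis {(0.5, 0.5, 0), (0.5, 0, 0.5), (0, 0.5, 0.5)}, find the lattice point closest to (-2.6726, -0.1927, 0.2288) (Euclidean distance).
(-2.5, 0, 0.5)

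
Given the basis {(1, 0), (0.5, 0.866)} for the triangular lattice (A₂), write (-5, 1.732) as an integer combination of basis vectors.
-6b₁ + 2b₂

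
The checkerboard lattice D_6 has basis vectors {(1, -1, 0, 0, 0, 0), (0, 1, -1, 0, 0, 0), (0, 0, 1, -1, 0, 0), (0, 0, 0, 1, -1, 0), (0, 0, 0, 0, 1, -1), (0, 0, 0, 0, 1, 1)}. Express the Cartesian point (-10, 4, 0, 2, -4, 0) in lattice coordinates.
-10b₁ - 6b₂ - 6b₃ - 4b₄ - 4b₅ - 4b₆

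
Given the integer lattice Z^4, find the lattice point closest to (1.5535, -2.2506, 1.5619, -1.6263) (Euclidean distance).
(2, -2, 2, -2)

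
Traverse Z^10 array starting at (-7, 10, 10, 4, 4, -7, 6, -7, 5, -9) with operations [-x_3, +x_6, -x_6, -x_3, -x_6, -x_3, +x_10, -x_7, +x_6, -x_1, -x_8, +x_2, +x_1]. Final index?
(-7, 11, 7, 4, 4, -7, 5, -8, 5, -8)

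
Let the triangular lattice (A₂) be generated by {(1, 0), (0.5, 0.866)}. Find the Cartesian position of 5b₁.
(5, 0)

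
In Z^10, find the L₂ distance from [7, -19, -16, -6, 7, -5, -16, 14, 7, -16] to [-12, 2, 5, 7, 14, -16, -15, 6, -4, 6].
47.4552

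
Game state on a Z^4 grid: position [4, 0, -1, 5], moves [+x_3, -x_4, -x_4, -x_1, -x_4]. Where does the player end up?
(3, 0, 0, 2)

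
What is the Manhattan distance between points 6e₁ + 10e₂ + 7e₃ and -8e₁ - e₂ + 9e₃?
27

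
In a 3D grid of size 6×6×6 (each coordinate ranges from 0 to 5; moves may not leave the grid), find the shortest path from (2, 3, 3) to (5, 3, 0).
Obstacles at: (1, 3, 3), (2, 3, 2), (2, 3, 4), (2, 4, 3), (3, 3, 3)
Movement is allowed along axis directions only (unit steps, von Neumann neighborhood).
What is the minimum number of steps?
8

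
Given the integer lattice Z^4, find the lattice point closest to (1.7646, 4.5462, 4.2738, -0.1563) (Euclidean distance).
(2, 5, 4, 0)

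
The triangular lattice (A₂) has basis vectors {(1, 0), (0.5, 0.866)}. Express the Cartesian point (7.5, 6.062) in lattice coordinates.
4b₁ + 7b₂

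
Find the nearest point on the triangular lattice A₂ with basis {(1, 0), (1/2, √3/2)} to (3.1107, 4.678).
(3.5, 4.33)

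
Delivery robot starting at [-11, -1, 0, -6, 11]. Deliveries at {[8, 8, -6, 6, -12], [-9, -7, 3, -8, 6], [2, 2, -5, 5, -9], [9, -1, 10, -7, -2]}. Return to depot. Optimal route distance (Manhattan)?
176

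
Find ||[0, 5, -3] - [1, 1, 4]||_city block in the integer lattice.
12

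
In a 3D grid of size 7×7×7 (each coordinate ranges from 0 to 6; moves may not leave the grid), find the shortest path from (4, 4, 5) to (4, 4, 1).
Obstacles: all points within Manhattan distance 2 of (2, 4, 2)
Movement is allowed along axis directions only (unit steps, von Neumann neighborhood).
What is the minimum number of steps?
6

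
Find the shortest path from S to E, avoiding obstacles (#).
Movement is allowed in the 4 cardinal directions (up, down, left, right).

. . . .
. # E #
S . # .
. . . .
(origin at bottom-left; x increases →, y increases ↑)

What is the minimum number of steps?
5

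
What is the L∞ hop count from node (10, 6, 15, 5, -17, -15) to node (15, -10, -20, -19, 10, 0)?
35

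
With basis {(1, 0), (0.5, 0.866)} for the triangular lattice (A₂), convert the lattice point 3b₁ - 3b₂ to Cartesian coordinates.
(1.5, -2.598)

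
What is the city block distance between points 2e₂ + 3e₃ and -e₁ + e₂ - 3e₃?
8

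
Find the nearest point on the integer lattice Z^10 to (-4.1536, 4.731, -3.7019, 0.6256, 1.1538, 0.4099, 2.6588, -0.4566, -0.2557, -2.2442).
(-4, 5, -4, 1, 1, 0, 3, 0, 0, -2)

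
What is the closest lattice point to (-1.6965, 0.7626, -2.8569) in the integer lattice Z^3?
(-2, 1, -3)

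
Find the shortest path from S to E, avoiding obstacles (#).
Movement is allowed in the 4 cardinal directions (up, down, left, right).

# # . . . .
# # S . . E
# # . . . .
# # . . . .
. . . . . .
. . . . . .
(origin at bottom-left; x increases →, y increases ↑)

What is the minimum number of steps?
3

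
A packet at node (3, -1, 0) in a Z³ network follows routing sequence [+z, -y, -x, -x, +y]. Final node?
(1, -1, 1)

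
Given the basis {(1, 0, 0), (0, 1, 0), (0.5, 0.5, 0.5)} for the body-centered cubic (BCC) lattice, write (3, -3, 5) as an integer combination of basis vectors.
-2b₁ - 8b₂ + 10b₃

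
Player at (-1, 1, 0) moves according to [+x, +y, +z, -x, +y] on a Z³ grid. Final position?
(-1, 3, 1)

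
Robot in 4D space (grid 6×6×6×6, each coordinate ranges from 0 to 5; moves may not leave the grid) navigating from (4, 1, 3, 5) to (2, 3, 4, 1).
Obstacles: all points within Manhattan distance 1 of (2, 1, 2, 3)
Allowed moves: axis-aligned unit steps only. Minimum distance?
9
(one shortest path: (4, 1, 3, 5) → (3, 1, 3, 5) → (2, 1, 3, 5) → (2, 2, 3, 5) → (2, 3, 3, 5) → (2, 3, 4, 5) → (2, 3, 4, 4) → (2, 3, 4, 3) → (2, 3, 4, 2) → (2, 3, 4, 1))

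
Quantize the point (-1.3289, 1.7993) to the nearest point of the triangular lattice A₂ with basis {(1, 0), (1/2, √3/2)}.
(-1, 1.732)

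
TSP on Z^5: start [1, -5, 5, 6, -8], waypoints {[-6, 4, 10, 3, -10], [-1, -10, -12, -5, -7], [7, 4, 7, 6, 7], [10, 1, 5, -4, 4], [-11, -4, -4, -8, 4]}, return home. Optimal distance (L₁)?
196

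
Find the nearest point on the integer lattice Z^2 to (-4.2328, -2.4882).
(-4, -2)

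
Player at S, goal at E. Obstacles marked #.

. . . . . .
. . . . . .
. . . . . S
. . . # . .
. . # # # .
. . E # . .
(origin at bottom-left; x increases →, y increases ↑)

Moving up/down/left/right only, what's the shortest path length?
8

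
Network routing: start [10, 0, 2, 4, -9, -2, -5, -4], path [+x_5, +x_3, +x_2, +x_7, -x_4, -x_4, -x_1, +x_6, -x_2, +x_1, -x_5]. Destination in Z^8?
(10, 0, 3, 2, -9, -1, -4, -4)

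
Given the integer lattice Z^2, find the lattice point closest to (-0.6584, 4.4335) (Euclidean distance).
(-1, 4)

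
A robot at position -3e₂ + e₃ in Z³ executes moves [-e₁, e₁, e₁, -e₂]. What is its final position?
(1, -4, 1)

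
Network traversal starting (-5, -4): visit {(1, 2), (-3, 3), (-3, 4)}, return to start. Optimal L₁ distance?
28
(one optimal route: (-5, -4) → (1, 2) → (-3, 3) → (-3, 4) → (-5, -4))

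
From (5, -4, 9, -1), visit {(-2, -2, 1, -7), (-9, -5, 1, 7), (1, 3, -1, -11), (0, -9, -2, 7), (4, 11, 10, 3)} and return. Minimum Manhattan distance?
140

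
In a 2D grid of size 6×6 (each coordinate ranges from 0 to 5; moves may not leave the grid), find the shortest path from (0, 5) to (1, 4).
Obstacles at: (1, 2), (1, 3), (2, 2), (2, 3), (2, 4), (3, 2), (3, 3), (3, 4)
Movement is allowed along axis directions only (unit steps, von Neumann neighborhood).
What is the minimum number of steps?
2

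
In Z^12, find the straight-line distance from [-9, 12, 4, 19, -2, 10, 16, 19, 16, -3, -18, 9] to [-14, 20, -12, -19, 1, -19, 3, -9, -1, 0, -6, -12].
66.8954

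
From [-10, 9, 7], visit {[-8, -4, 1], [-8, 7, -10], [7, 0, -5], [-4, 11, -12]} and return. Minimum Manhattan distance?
106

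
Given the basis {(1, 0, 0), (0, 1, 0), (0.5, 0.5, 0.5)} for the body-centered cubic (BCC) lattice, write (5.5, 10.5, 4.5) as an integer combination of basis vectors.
b₁ + 6b₂ + 9b₃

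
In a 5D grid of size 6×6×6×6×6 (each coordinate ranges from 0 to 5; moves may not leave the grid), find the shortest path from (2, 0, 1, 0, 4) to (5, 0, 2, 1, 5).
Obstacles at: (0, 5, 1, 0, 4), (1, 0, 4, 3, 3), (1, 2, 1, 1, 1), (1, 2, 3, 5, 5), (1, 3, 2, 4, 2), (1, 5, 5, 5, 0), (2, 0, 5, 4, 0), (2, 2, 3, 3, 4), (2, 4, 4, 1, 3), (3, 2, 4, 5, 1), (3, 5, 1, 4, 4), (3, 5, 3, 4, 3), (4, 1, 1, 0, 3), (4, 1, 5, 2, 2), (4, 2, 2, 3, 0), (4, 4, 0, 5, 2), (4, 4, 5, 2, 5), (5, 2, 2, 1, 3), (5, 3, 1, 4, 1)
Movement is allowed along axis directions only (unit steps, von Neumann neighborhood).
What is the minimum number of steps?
6
(one shortest path: (2, 0, 1, 0, 4) → (3, 0, 1, 0, 4) → (4, 0, 1, 0, 4) → (5, 0, 1, 0, 4) → (5, 0, 2, 0, 4) → (5, 0, 2, 1, 4) → (5, 0, 2, 1, 5))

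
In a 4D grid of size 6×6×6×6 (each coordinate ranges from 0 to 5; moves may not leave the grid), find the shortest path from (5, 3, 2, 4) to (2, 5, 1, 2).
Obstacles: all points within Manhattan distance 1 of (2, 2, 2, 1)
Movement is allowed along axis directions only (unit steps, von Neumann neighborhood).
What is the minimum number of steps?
8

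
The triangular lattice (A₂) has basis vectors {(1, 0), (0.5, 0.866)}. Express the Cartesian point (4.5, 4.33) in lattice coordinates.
2b₁ + 5b₂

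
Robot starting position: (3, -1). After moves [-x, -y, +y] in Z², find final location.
(2, -1)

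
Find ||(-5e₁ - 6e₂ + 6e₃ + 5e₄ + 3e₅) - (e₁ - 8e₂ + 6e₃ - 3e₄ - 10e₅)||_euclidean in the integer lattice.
16.5227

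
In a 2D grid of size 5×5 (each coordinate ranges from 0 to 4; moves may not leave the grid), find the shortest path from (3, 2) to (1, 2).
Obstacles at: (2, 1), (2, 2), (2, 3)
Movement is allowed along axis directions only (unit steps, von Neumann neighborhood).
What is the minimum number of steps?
6
(one shortest path: (3, 2) → (3, 1) → (3, 0) → (2, 0) → (1, 0) → (1, 1) → (1, 2))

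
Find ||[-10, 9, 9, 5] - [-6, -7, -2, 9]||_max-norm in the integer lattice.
16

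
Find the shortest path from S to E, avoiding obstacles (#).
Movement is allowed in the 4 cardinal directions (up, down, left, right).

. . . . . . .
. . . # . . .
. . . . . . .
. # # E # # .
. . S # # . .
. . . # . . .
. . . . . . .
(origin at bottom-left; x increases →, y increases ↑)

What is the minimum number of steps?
8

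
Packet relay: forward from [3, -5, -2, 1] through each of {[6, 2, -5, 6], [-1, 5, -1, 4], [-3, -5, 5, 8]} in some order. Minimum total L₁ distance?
56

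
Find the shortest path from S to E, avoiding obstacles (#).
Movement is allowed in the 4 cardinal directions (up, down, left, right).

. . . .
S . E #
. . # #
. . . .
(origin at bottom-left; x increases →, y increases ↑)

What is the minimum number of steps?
2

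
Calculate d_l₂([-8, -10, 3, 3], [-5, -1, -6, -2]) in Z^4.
14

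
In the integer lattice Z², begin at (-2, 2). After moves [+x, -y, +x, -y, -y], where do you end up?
(0, -1)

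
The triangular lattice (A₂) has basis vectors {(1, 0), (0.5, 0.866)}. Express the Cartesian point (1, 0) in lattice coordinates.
b₁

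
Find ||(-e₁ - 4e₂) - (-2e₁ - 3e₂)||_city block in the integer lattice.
2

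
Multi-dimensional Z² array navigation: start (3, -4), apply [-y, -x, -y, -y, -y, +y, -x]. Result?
(1, -7)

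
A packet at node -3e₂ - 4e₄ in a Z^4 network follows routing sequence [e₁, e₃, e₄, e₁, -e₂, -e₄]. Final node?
(2, -4, 1, -4)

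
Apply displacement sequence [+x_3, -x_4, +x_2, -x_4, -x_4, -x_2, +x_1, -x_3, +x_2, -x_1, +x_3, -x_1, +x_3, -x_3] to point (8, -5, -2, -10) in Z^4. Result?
(7, -4, -1, -13)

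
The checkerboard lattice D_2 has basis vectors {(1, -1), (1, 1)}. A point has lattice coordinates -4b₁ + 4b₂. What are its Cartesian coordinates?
(0, 8)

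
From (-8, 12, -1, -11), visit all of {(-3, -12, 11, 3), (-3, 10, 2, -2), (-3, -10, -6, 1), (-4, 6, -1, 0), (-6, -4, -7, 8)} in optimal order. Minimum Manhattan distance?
93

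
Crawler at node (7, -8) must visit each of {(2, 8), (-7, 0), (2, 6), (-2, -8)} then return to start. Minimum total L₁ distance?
60
(one optimal route: (7, -8) → (2, 8) → (2, 6) → (-7, 0) → (-2, -8) → (7, -8))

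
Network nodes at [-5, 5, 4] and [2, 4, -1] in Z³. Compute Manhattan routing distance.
13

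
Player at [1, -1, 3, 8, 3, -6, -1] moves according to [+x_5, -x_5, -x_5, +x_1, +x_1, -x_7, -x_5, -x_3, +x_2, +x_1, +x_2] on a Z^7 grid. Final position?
(4, 1, 2, 8, 1, -6, -2)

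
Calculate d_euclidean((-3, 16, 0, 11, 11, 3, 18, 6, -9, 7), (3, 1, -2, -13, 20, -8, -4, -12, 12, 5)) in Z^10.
47.9166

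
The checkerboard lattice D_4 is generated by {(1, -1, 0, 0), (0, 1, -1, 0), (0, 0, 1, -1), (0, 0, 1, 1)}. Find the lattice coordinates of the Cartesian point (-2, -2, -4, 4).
-2b₁ - 4b₂ - 6b₃ - 2b₄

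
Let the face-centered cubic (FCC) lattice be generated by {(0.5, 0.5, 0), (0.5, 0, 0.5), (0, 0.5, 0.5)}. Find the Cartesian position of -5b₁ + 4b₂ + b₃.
(-0.5, -2, 2.5)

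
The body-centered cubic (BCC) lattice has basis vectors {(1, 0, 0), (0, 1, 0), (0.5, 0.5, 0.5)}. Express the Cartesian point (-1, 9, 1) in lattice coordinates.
-2b₁ + 8b₂ + 2b₃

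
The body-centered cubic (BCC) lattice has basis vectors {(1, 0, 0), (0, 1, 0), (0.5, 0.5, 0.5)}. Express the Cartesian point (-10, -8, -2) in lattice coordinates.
-8b₁ - 6b₂ - 4b₃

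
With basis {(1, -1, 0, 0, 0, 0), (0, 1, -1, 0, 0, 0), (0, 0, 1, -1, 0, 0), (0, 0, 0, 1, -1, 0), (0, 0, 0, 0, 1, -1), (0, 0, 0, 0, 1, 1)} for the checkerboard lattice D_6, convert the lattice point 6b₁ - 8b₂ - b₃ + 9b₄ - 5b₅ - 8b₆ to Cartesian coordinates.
(6, -14, 7, 10, -22, -3)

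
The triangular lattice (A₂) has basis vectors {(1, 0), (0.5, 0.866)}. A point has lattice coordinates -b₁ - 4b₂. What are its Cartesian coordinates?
(-3, -3.464)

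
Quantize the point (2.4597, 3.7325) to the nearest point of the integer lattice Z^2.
(2, 4)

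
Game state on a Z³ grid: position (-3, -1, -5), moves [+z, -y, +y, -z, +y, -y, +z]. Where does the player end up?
(-3, -1, -4)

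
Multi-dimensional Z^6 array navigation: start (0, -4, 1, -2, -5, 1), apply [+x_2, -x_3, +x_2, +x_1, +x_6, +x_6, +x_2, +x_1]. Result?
(2, -1, 0, -2, -5, 3)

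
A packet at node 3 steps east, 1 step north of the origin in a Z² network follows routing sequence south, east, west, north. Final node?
(3, 1)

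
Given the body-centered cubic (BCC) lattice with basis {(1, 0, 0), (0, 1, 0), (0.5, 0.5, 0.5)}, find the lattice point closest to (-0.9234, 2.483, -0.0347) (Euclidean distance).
(-1, 2, 0)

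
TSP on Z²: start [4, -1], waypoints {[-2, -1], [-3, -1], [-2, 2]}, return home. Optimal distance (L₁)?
20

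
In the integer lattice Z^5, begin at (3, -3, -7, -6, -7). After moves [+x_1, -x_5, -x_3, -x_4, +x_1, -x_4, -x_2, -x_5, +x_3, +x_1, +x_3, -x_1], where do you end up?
(5, -4, -6, -8, -9)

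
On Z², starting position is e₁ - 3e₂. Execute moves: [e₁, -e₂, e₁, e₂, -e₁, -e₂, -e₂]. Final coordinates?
(2, -5)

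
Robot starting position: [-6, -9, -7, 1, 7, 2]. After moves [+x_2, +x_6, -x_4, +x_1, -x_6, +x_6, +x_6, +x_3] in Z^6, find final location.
(-5, -8, -6, 0, 7, 4)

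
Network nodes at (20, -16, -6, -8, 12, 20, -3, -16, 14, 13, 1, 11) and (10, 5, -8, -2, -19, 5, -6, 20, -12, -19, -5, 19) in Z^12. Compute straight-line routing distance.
69.7997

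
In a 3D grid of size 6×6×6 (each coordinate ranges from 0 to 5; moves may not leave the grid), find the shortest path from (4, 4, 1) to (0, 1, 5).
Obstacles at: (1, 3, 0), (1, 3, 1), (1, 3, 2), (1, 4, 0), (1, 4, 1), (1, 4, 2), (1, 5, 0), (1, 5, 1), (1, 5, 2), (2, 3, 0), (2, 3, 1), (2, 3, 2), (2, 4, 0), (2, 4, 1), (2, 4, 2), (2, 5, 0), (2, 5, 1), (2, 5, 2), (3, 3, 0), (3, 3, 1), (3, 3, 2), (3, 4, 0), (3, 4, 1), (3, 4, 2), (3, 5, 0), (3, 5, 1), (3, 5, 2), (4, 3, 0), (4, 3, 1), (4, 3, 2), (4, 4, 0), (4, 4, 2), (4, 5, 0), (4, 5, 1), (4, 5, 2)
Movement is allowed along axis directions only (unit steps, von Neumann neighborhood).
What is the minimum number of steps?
13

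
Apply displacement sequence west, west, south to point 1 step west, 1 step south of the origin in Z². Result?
(-3, -2)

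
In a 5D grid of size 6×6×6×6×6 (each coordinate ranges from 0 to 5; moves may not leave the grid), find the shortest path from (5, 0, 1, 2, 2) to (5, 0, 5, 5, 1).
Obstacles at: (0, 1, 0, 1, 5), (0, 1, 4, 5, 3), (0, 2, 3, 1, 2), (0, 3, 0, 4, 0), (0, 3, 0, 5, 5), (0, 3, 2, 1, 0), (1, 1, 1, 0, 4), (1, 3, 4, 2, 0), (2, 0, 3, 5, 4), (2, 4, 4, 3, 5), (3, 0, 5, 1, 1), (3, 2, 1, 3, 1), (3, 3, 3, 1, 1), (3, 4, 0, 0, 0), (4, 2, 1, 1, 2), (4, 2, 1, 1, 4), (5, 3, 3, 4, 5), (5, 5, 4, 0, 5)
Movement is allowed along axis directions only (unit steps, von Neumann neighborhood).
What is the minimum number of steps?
8
(one shortest path: (5, 0, 1, 2, 2) → (5, 0, 2, 2, 2) → (5, 0, 3, 2, 2) → (5, 0, 4, 2, 2) → (5, 0, 5, 2, 2) → (5, 0, 5, 3, 2) → (5, 0, 5, 4, 2) → (5, 0, 5, 5, 2) → (5, 0, 5, 5, 1))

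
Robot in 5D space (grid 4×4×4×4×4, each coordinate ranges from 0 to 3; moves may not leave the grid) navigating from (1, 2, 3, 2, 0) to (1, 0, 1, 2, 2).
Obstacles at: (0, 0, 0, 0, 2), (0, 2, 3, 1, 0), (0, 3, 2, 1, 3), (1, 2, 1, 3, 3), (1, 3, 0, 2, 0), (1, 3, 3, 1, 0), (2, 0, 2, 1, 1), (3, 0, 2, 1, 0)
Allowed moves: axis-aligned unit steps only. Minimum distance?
6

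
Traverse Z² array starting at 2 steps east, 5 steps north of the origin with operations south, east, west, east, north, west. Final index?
(2, 5)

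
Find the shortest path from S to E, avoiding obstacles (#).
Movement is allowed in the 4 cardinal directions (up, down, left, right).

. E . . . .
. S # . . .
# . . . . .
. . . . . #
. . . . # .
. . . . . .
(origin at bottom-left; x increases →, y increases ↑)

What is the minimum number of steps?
1
(one shortest path: (1, 4) → (1, 5))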